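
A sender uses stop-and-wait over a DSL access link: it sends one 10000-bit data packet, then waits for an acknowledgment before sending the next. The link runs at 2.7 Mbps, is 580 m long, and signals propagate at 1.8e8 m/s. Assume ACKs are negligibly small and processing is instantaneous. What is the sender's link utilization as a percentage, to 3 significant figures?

99.8 %

t_tx = L/R = 10000/2700000 = 0.0037037 s.
t_prop = 580/180000000 = 3.22222e-06 s; RTT = 6.44444e-06 s.
Cycle = t_tx + RTT = 0.00371015 s.
Utilization = t_tx / cycle = 0.0037037/0.00371015 = 99.8 %.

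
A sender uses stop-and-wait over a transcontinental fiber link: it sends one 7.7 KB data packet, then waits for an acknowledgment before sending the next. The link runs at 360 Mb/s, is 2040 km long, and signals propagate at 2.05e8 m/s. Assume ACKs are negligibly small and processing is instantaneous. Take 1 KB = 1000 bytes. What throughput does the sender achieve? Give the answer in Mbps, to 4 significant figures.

t_tx = L/R = 61600/360000000 = 0.000171111 s.
t_prop = 2040000/2.05e+08 = 0.00995122 s; RTT = 0.0199024 s.
Cycle = t_tx + RTT = 0.0200736 s.
Throughput = L / cycle = 61600 / 0.0200736 = 3.069 Mbps.

3.069 Mbps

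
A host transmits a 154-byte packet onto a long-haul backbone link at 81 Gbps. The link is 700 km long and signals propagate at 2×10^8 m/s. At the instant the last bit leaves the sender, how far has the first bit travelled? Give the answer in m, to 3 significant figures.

t_tx = L/R = 1232/81000000000 = 1.52099e-08 s.
Distance = s × t_tx = 200000000 × 1.52099e-08 = 3.04 m.

3.04 m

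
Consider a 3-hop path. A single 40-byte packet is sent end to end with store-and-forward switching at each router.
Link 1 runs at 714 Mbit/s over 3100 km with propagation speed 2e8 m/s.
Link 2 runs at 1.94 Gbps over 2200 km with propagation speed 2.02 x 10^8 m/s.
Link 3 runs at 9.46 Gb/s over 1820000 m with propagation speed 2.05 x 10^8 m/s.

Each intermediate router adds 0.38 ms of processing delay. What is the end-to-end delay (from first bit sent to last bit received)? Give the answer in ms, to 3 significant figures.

36.0 ms

L = 40 × 8 = 320 bits.
Transmission delays (L/R per hop): 0.000448179, 0.000164948, 3.38266e-05 ms; sum = 0.000646954 ms.
Propagation delays (d/s per hop): 15.5, 10.8911, 8.87805 ms; sum = 35.2691 ms.
Processing at 2 router(s): 2 × 0.38 ms = 0.76 ms.
End-to-end = 36.0 ms.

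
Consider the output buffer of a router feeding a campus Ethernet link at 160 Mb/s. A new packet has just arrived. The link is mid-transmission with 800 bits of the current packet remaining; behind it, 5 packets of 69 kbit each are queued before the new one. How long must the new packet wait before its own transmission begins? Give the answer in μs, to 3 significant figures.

2160 μs

Each queued packet: L/R = 69000/160000000 = 431.25 μs.
5 queued → 2156.25 μs.
Plus remaining 800 bits of current packet: 5 μs.
Queuing delay = 2160 μs.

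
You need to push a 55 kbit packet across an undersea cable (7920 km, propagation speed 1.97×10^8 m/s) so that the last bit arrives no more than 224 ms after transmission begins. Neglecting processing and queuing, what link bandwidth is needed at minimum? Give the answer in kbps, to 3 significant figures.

Propagation delay = 7920000 / 197000000 = 40.203 ms.
Transmission budget = 224 − 40.203 = 183.797 ms.
R ≥ L / t_tx = 55000 bits / 0.183797 s = 299 kbps.

299 kbps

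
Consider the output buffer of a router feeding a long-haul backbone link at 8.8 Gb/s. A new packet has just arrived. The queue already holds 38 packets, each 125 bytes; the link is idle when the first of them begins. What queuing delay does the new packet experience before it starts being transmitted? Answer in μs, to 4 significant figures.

4.318 μs

Each queued packet: L/R = 1000/8800000000 = 0.113636 μs.
38 queued → 4.31818 μs.
Queuing delay = 4.318 μs.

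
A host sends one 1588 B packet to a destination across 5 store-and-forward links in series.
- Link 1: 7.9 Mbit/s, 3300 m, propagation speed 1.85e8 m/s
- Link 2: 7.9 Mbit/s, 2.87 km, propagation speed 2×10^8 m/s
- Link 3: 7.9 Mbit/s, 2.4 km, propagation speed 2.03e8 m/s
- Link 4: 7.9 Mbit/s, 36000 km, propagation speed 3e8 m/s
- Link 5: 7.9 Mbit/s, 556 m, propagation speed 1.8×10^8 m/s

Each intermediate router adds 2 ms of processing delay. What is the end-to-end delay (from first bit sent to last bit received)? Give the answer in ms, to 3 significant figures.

L = 1588 × 8 = 12704 bits.
Transmission delay per hop = L/R = 12704/7900000 = 1.6081 ms; 5 hops → 8.04051 ms.
Propagation delays (d/s per hop): 0.0178378, 0.01435, 0.0118227, 120, 0.00308889 ms; sum = 120.047 ms.
Processing at 4 router(s): 4 × 2 ms = 8 ms.
End-to-end = 136 ms.

136 ms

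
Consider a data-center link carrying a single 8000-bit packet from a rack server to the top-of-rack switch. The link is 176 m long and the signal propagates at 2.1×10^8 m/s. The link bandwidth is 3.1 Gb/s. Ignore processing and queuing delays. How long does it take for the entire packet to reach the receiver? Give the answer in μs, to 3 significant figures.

Transmission delay = L/R = 8000 / 3100000000 = 2.58065 μs.
Propagation delay = d/s = 176 m / 210000000 m/s = 0.838095 μs.
Total = 3.42 μs.

3.42 μs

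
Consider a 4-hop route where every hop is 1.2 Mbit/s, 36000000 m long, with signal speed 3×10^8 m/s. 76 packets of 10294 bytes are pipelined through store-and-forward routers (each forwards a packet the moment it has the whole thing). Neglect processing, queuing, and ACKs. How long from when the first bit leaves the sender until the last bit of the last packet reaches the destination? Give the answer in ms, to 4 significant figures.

Per-hop transmission t_tx = L/R = 82352/1200000 = 68.6267 ms.
Per-hop propagation t_prop = 36000000/300000000 = 120 ms.
Pipeline fill: first packet needs 4·t_tx to clear all hops; remaining 75 packets each add one t_tx.
Total = (4+76-1)·t_tx + 4·t_prop = 79·68.6267 + 4·120 = 5902 ms.

5902 ms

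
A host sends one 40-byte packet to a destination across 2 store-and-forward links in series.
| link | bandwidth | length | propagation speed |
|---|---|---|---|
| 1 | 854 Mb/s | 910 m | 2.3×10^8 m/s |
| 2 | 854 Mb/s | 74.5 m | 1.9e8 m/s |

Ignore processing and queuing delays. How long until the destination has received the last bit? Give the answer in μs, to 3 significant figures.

L = 40 × 8 = 320 bits.
Transmission delay per hop = L/R = 320/854000000 = 0.374707 μs; 2 hops → 0.749415 μs.
Propagation delays (d/s per hop): 3.95652, 0.392105 μs; sum = 4.34863 μs.
End-to-end = 5.10 μs.

5.10 μs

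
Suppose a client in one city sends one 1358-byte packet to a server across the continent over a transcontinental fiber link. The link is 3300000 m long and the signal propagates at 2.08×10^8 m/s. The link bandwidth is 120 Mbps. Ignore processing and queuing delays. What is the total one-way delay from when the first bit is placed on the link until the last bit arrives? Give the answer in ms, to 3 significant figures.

L = 1358 × 8 = 10864 bits.
Transmission delay = L/R = 10864 / 120000000 = 0.0905333 ms.
Propagation delay = d/s = 3300000 m / 208000000 m/s = 15.8654 ms.
Total = 16.0 ms.

16.0 ms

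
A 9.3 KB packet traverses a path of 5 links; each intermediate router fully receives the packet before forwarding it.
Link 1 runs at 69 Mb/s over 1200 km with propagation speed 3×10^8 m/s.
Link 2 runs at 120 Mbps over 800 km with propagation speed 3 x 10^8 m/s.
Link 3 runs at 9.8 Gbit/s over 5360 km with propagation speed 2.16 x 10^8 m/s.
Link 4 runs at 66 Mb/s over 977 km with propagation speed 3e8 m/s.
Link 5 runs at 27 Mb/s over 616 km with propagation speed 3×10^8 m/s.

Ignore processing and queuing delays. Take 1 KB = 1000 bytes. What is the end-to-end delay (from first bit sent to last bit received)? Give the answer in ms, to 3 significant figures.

L = 74400 bits.
Transmission delays (L/R per hop): 1.07826, 0.62, 0.00759184, 1.12727, 2.75556 ms; sum = 5.58868 ms.
Propagation delays (d/s per hop): 4, 2.66667, 24.8148, 3.25667, 2.05333 ms; sum = 36.7915 ms.
End-to-end = 42.4 ms.

42.4 ms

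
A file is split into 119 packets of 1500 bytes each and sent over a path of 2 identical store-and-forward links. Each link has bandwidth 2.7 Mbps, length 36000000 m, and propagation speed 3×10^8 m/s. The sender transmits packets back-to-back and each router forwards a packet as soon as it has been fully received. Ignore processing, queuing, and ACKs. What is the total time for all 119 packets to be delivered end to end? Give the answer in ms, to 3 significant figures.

Per-hop transmission t_tx = L/R = 12000/2700000 = 4.44444 ms.
Per-hop propagation t_prop = 36000000/300000000 = 120 ms.
Pipeline fill: first packet needs 2·t_tx to clear all hops; remaining 118 packets each add one t_tx.
Total = (2+119-1)·t_tx + 2·t_prop = 120·4.44444 + 2·120 = 773 ms.

773 ms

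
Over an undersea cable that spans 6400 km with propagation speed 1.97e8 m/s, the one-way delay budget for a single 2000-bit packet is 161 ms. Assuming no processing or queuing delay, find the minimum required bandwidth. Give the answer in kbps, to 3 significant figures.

15.6 kbps

Propagation delay = 6400000 / 197000000 = 32.4873 ms.
Transmission budget = 161 − 32.4873 = 128.513 ms.
R ≥ L / t_tx = 2000 bits / 0.128513 s = 15.6 kbps.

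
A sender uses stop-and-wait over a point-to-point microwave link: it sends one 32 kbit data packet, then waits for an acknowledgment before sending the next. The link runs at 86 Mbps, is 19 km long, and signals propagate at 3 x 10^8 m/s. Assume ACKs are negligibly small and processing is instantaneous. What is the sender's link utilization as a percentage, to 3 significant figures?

t_tx = L/R = 32000/86000000 = 0.000372093 s.
t_prop = 19000/300000000 = 6.33333e-05 s; RTT = 0.000126667 s.
Cycle = t_tx + RTT = 0.00049876 s.
Utilization = t_tx / cycle = 0.000372093/0.00049876 = 74.6 %.

74.6 %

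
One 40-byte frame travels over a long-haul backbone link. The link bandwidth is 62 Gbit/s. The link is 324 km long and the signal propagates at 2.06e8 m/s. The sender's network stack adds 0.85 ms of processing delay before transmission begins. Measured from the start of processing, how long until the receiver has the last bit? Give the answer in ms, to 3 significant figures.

2.42 ms

L = 40 × 8 = 320 bits.
Transmission delay = L/R = 320 / 62000000000 = 5.16129e-06 ms.
Propagation delay = d/s = 324000 m / 206000000 m/s = 1.57282 ms.
Plus processing delay 0.85 ms = 0.85 ms.
Total = 2.42 ms.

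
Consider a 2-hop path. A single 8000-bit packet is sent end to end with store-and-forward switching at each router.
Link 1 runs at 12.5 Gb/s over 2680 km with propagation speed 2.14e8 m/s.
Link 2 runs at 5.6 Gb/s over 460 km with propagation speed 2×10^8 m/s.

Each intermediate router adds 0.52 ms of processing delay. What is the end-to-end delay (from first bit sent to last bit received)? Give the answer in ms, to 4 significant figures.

15.35 ms

Transmission delays (L/R per hop): 0.00064, 0.00142857 ms; sum = 0.00206857 ms.
Propagation delays (d/s per hop): 12.5234, 2.3 ms; sum = 14.8234 ms.
Processing at 1 router(s): 1 × 0.52 ms = 0.52 ms.
End-to-end = 15.35 ms.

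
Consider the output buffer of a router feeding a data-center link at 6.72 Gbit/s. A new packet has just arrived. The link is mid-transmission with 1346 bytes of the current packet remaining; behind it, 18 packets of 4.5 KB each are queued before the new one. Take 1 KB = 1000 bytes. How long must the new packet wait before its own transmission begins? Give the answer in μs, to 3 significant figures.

98.0 μs

Each queued packet: L/R = 36000/6720000000 = 5.35714 μs.
18 queued → 96.4286 μs.
Plus remaining 10768 bits of current packet: 1.60238 μs.
Queuing delay = 98.0 μs.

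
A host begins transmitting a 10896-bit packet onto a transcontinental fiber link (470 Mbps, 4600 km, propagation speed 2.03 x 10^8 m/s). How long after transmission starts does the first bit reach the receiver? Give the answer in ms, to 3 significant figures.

First bit experiences only propagation delay: d/s = 4600000/2.03e+08 = 22.7 ms.

22.7 ms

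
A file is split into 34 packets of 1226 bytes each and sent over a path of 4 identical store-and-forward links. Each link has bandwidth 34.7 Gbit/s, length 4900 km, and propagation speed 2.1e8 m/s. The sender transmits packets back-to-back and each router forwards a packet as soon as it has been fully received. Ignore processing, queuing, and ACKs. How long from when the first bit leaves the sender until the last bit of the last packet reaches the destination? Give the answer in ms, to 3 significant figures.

Per-hop transmission t_tx = L/R = 9808/34700000000 = 0.000282651 ms.
Per-hop propagation t_prop = 4900000/210000000 = 23.3333 ms.
Pipeline fill: first packet needs 4·t_tx to clear all hops; remaining 33 packets each add one t_tx.
Total = (4+34-1)·t_tx + 4·t_prop = 37·0.000282651 + 4·23.3333 = 93.3 ms.

93.3 ms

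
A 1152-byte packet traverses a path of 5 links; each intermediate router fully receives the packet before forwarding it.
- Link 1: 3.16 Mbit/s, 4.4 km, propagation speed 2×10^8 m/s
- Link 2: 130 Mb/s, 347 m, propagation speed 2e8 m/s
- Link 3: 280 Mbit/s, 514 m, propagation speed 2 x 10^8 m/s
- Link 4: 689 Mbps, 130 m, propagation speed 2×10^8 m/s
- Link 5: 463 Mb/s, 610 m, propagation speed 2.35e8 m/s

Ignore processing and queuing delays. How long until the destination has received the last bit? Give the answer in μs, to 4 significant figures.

3083 μs

L = 1152 × 8 = 9216 bits.
Transmission delays (L/R per hop): 2916.46, 70.8923, 32.9143, 13.3759, 19.905 μs; sum = 3053.54 μs.
Propagation delays (d/s per hop): 22, 1.735, 2.57, 0.65, 2.59574 μs; sum = 29.5507 μs.
End-to-end = 3083 μs.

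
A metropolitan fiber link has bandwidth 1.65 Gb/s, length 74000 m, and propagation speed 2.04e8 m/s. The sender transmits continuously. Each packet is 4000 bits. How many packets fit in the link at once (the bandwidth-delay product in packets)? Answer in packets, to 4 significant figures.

149.6 packets

Propagation delay = 74000 / 204000000 = 0.000362745 s.
BDP = R × t_prop = 1650000000 × 0.000362745 = 598529 bits.
In packets of 4000 bits: 149.6 packets.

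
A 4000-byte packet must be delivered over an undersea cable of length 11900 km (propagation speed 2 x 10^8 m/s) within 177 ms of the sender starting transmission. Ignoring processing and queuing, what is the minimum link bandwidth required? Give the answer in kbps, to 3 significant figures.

L = 32000 bits.
Propagation delay = 11900000 / 200000000 = 59.5 ms.
Transmission budget = 177 − 59.5 = 117.5 ms.
R ≥ L / t_tx = 32000 bits / 0.1175 s = 272 kbps.

272 kbps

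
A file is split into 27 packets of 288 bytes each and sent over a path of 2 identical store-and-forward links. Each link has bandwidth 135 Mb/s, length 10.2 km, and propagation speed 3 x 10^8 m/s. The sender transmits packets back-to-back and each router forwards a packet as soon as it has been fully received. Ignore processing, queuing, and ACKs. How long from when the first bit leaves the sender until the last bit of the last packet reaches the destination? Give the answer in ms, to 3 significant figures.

0.546 ms

Per-hop transmission t_tx = L/R = 2304/135000000 = 0.0170667 ms.
Per-hop propagation t_prop = 10200/300000000 = 0.034 ms.
Pipeline fill: first packet needs 2·t_tx to clear all hops; remaining 26 packets each add one t_tx.
Total = (2+27-1)·t_tx + 2·t_prop = 28·0.0170667 + 2·0.034 = 0.546 ms.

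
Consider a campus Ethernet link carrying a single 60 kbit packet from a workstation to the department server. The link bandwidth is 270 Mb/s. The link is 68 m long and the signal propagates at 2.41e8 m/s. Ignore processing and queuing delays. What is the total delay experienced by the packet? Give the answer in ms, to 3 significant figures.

L = 60000 bits.
Transmission delay = L/R = 60000 / 270000000 = 0.222222 ms.
Propagation delay = d/s = 68 m / 241000000 m/s = 0.000282158 ms.
Total = 0.223 ms.

0.223 ms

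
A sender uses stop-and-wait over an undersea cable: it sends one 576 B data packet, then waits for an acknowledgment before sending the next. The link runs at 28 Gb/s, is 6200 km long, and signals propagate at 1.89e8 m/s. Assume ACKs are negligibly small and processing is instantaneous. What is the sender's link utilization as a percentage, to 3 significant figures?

t_tx = L/R = 4608/28000000000 = 1.64571e-07 s.
t_prop = 6200000/189000000 = 0.0328042 s; RTT = 0.0656085 s.
Cycle = t_tx + RTT = 0.0656086 s.
Utilization = t_tx / cycle = 1.64571e-07/0.0656086 = 0.000251 %.

0.000251 %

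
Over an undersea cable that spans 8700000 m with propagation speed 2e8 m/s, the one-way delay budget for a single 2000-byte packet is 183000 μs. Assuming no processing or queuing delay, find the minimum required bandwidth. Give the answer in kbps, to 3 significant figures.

115 kbps

L = 16000 bits.
Propagation delay = 8700000 / 200000000 = 43500 μs.
Transmission budget = 183000 − 43500 = 139500 μs.
R ≥ L / t_tx = 16000 bits / 0.1395 s = 115 kbps.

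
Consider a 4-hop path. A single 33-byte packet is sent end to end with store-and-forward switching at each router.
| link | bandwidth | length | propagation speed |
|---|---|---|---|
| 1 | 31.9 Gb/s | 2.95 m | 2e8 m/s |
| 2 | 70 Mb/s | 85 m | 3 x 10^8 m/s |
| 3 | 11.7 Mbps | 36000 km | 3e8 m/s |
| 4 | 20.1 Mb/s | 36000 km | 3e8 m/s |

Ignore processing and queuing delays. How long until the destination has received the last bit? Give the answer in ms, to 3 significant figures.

L = 33 × 8 = 264 bits.
Transmission delays (L/R per hop): 8.27586e-06, 0.00377143, 0.0225641, 0.0131343 ms; sum = 0.0394781 ms.
Propagation delays (d/s per hop): 1.475e-05, 0.000283333, 120, 120 ms; sum = 240 ms.
End-to-end = 240 ms.

240 ms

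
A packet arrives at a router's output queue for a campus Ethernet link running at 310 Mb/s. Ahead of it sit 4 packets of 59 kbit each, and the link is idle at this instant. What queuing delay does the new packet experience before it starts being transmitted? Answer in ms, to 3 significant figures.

Each queued packet: L/R = 59000/310000000 = 0.190323 ms.
4 queued → 0.76129 ms.
Queuing delay = 0.761 ms.

0.761 ms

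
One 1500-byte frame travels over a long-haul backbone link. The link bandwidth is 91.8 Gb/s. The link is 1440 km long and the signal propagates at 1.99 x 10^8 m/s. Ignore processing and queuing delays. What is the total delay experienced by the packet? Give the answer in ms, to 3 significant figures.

7.24 ms

L = 1500 × 8 = 12000 bits.
Transmission delay = L/R = 12000 / 91800000000 = 0.000130719 ms.
Propagation delay = d/s = 1440000 m / 199000000 m/s = 7.23618 ms.
Total = 7.24 ms.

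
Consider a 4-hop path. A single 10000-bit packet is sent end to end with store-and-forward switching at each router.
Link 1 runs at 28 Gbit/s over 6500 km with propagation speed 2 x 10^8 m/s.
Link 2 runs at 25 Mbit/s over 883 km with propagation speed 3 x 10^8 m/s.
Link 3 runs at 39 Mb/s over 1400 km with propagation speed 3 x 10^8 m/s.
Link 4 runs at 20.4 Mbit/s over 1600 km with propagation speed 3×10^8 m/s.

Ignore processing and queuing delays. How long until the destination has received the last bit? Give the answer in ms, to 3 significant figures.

Transmission delays (L/R per hop): 0.000357143, 0.4, 0.25641, 0.490196 ms; sum = 1.14696 ms.
Propagation delays (d/s per hop): 32.5, 2.94333, 4.66667, 5.33333 ms; sum = 45.4433 ms.
End-to-end = 46.6 ms.

46.6 ms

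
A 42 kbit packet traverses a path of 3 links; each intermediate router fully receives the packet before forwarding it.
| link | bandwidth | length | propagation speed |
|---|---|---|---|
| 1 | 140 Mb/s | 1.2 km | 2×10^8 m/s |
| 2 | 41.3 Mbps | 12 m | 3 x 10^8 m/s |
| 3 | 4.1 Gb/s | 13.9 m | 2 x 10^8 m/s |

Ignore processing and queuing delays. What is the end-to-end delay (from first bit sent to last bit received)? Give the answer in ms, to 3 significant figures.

1.33 ms

L = 42000 bits.
Transmission delays (L/R per hop): 0.3, 1.01695, 0.0102439 ms; sum = 1.32719 ms.
Propagation delays (d/s per hop): 0.006, 4e-05, 6.95e-05 ms; sum = 0.0061095 ms.
End-to-end = 1.33 ms.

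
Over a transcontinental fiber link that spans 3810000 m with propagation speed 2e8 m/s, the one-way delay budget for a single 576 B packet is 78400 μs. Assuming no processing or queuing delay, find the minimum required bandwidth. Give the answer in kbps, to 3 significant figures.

L = 4608 bits.
Propagation delay = 3810000 / 200000000 = 19050 μs.
Transmission budget = 78400 − 19050 = 59350 μs.
R ≥ L / t_tx = 4608 bits / 0.05935 s = 77.6 kbps.

77.6 kbps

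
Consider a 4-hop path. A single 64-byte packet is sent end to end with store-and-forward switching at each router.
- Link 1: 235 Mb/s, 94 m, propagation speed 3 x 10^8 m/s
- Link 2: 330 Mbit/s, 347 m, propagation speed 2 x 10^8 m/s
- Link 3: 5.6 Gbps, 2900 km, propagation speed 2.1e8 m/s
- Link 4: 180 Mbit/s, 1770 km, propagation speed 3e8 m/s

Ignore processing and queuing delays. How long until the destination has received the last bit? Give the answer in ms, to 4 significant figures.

19.72 ms

L = 64 × 8 = 512 bits.
Transmission delays (L/R per hop): 0.00217872, 0.00155152, 9.14286e-05, 0.00284444 ms; sum = 0.00666611 ms.
Propagation delays (d/s per hop): 0.000313333, 0.001735, 13.8095, 5.9 ms; sum = 19.7116 ms.
End-to-end = 19.72 ms.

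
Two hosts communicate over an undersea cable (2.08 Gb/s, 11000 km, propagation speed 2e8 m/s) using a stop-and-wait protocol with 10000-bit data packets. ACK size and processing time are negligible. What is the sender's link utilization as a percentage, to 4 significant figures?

t_tx = L/R = 10000/2080000000 = 4.80769e-06 s.
t_prop = 11000000/200000000 = 0.055 s; RTT = 0.11 s.
Cycle = t_tx + RTT = 0.110005 s.
Utilization = t_tx / cycle = 4.80769e-06/0.110005 = 0.004370 %.

0.004370 %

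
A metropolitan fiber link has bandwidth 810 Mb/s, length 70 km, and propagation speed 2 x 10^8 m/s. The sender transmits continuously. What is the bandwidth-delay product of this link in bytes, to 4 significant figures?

Propagation delay = 70000 / 200000000 = 0.00035 s.
BDP = R × t_prop = 810000000 × 0.00035 = 283500 bits.
In bytes: 283500/8 = 35440 bytes.

35440 bytes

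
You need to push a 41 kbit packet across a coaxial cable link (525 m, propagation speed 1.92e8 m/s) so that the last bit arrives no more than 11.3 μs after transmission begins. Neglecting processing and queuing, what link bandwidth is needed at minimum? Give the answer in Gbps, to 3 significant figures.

4.79 Gbps

Propagation delay = 525 / 192000000 = 2.73438 μs.
Transmission budget = 11.3 − 2.73438 = 8.56563 μs.
R ≥ L / t_tx = 41000 bits / 8.56563e-06 s = 4.79 Gbps.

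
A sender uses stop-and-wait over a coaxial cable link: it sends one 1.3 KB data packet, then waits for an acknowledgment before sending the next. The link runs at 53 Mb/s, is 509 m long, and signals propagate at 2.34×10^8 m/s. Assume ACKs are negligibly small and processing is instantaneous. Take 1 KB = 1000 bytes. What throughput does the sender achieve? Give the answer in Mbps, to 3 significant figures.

t_tx = L/R = 10400/53000000 = 0.000196226 s.
t_prop = 509/234000000 = 2.17521e-06 s; RTT = 4.35043e-06 s.
Cycle = t_tx + RTT = 0.000200577 s.
Throughput = L / cycle = 10400 / 0.000200577 = 51.9 Mbps.

51.9 Mbps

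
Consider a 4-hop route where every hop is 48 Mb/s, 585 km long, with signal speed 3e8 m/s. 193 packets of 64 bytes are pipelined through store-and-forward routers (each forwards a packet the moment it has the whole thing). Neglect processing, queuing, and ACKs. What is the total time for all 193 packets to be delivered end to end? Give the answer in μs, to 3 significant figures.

Per-hop transmission t_tx = L/R = 512/48000000 = 10.6667 μs.
Per-hop propagation t_prop = 585000/300000000 = 1950 μs.
Pipeline fill: first packet needs 4·t_tx to clear all hops; remaining 192 packets each add one t_tx.
Total = (4+193-1)·t_tx + 4·t_prop = 196·10.6667 + 4·1950 = 9890 μs.

9890 μs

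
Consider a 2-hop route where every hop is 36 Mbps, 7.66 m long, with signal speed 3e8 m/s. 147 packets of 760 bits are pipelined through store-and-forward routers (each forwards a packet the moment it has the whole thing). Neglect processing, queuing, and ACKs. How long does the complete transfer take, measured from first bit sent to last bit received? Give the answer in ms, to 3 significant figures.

3.12 ms

Per-hop transmission t_tx = L/R = 760/36000000 = 0.0211111 ms.
Per-hop propagation t_prop = 7.66/300000000 = 2.55333e-05 ms.
Pipeline fill: first packet needs 2·t_tx to clear all hops; remaining 146 packets each add one t_tx.
Total = (2+147-1)·t_tx + 2·t_prop = 148·0.0211111 + 2·2.55333e-05 = 3.12 ms.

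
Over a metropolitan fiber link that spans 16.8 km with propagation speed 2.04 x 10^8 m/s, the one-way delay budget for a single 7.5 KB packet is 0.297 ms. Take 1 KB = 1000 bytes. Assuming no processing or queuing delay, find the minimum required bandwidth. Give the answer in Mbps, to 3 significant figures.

L = 60000 bits.
Propagation delay = 16800 / 204000000 = 0.0823529 ms.
Transmission budget = 0.297 − 0.0823529 = 0.214647 ms.
R ≥ L / t_tx = 60000 bits / 0.000214647 s = 280 Mbps.

280 Mbps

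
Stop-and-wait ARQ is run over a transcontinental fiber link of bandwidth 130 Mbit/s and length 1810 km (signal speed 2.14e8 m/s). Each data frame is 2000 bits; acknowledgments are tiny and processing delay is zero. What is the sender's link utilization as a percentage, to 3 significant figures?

0.0909 %

t_tx = L/R = 2000/130000000 = 1.53846e-05 s.
t_prop = 1810000/214000000 = 0.00845794 s; RTT = 0.0169159 s.
Cycle = t_tx + RTT = 0.0169313 s.
Utilization = t_tx / cycle = 1.53846e-05/0.0169313 = 0.0909 %.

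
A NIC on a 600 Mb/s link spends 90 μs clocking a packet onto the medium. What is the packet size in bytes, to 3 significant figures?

L = R × t_tx = 600000000 b/s × 9e-05 s = 54000 bits.
In bytes: 54000 / 8 = 6750 bytes.

6750 bytes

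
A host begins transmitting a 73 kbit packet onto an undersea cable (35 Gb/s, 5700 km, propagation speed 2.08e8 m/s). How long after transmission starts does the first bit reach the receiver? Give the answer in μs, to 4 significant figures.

27400 μs

First bit experiences only propagation delay: d/s = 5700000/208000000 = 27400 μs.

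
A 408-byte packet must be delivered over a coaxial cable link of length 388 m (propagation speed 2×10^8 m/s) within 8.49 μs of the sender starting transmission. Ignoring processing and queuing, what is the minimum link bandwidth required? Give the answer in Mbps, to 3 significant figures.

L = 3264 bits.
Propagation delay = 388 / 200000000 = 1.94 μs.
Transmission budget = 8.49 − 1.94 = 6.55 μs.
R ≥ L / t_tx = 3264 bits / 6.55e-06 s = 498 Mbps.

498 Mbps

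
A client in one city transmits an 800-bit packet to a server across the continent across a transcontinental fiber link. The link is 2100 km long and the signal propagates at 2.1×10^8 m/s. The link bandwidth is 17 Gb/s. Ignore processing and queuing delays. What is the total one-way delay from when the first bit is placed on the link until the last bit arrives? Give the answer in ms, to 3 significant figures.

Transmission delay = L/R = 800 / 17000000000 = 4.70588e-05 ms.
Propagation delay = d/s = 2100000 m / 210000000 m/s = 10 ms.
Total = 10.0 ms.

10.0 ms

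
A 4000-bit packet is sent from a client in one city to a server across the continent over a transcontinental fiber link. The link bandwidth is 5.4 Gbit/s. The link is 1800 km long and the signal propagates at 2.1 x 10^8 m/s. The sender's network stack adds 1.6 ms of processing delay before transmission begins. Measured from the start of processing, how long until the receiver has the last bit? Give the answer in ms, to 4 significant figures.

Transmission delay = L/R = 4000 / 5400000000 = 0.000740741 ms.
Propagation delay = d/s = 1800000 m / 210000000 m/s = 8.57143 ms.
Plus processing delay 1.6 ms = 1.6 ms.
Total = 10.17 ms.

10.17 ms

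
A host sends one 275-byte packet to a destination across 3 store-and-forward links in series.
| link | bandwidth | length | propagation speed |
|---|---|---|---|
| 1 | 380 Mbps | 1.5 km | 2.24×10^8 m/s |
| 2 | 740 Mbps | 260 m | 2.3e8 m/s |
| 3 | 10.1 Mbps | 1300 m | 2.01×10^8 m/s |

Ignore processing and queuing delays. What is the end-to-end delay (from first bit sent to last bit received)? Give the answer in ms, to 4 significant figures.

L = 275 × 8 = 2200 bits.
Transmission delays (L/R per hop): 0.00578947, 0.00297297, 0.217822 ms; sum = 0.226584 ms.
Propagation delays (d/s per hop): 0.00669643, 0.00113043, 0.00646766 ms; sum = 0.0142945 ms.
End-to-end = 0.2409 ms.

0.2409 ms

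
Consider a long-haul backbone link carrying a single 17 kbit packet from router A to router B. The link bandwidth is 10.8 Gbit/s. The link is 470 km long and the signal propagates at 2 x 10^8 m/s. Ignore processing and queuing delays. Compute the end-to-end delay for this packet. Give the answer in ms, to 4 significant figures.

L = 17000 bits.
Transmission delay = L/R = 17000 / 10800000000 = 0.00157407 ms.
Propagation delay = d/s = 470000 m / 200000000 m/s = 2.35 ms.
Total = 2.352 ms.

2.352 ms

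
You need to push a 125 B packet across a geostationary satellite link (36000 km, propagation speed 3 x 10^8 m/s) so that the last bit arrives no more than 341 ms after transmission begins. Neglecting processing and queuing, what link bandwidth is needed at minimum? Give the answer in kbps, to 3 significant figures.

L = 1000 bits.
Propagation delay = 36000000 / 300000000 = 120 ms.
Transmission budget = 341 − 120 = 221 ms.
R ≥ L / t_tx = 1000 bits / 0.221 s = 4.52 kbps.

4.52 kbps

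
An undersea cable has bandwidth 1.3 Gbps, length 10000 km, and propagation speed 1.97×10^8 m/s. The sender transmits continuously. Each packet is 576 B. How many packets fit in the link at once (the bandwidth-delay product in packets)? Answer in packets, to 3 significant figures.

Propagation delay = 10000000 / 197000000 = 0.0507614 s.
BDP = R × t_prop = 1300000000 × 0.0507614 = 65989800 bits.
In packets of 4608 bits: 14300 packets.

14300 packets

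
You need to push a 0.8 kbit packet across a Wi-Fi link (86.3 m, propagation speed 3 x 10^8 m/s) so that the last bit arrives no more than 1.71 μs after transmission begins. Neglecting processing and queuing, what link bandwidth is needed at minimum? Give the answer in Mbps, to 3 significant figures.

562 Mbps

Propagation delay = 86.3 / 300000000 = 0.287667 μs.
Transmission budget = 1.71 − 0.287667 = 1.42233 μs.
R ≥ L / t_tx = 800 bits / 1.42233e-06 s = 562 Mbps.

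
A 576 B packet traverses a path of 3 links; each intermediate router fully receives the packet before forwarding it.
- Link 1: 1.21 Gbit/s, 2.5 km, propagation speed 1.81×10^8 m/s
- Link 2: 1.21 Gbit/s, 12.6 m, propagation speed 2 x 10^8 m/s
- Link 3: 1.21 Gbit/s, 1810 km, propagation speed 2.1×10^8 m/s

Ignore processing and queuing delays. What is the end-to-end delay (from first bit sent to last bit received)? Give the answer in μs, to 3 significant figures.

L = 576 × 8 = 4608 bits.
Transmission delay per hop = L/R = 4608/1210000000 = 3.80826 μs; 3 hops → 11.4248 μs.
Propagation delays (d/s per hop): 13.8122, 0.063, 8619.05 μs; sum = 8632.92 μs.
End-to-end = 8640 μs.

8640 μs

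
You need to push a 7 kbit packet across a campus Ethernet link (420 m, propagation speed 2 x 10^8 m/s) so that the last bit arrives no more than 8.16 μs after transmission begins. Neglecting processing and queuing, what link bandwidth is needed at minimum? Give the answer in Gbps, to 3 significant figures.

Propagation delay = 420 / 200000000 = 2.1 μs.
Transmission budget = 8.16 − 2.1 = 6.06 μs.
R ≥ L / t_tx = 7000 bits / 6.06e-06 s = 1.16 Gbps.

1.16 Gbps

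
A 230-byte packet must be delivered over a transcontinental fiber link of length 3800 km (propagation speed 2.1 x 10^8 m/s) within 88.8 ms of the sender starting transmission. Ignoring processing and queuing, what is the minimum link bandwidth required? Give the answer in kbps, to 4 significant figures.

26.02 kbps

L = 1840 bits.
Propagation delay = 3800000 / 210000000 = 18.0952 ms.
Transmission budget = 88.8 − 18.0952 = 70.7048 ms.
R ≥ L / t_tx = 1840 bits / 0.0707048 s = 26.02 kbps.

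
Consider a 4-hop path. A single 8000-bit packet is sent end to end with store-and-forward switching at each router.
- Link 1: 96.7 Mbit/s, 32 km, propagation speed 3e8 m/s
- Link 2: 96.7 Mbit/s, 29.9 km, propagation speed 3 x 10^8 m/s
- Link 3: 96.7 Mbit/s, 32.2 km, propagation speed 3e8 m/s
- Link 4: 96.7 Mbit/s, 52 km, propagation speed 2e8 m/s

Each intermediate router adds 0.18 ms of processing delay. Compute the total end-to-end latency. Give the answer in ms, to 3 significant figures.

1.44 ms

Transmission delay per hop = L/R = 8000/96700000 = 0.0827301 ms; 4 hops → 0.33092 ms.
Propagation delays (d/s per hop): 0.106667, 0.0996667, 0.107333, 0.26 ms; sum = 0.573667 ms.
Processing at 3 router(s): 3 × 0.18 ms = 0.54 ms.
End-to-end = 1.44 ms.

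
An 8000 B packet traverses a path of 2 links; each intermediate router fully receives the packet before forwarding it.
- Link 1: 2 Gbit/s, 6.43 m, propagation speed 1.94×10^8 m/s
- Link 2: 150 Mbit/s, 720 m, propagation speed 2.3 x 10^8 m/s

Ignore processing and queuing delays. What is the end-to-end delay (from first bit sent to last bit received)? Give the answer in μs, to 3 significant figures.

L = 8000 × 8 = 64000 bits.
Transmission delays (L/R per hop): 32, 426.667 μs; sum = 458.667 μs.
Propagation delays (d/s per hop): 0.0331443, 3.13043 μs; sum = 3.16358 μs.
End-to-end = 462 μs.

462 μs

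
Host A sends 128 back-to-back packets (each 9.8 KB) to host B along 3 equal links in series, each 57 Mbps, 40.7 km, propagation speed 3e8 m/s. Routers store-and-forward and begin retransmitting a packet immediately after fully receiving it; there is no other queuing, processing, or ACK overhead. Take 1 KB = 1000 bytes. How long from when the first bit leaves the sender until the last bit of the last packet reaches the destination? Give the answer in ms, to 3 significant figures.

Per-hop transmission t_tx = L/R = 78400/57000000 = 1.37544 ms.
Per-hop propagation t_prop = 40700/300000000 = 0.135667 ms.
Pipeline fill: first packet needs 3·t_tx to clear all hops; remaining 127 packets each add one t_tx.
Total = (3+128-1)·t_tx + 3·t_prop = 130·1.37544 + 3·0.135667 = 179 ms.

179 ms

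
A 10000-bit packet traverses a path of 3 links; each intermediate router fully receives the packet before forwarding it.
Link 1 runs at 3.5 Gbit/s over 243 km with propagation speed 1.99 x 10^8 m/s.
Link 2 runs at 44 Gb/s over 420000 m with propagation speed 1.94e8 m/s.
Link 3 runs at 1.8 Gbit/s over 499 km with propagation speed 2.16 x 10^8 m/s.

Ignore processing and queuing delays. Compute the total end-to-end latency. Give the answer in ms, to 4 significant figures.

Transmission delays (L/R per hop): 0.00285714, 0.000227273, 0.00555556 ms; sum = 0.00863997 ms.
Propagation delays (d/s per hop): 1.22111, 2.16495, 2.31019 ms; sum = 5.69624 ms.
End-to-end = 5.705 ms.

5.705 ms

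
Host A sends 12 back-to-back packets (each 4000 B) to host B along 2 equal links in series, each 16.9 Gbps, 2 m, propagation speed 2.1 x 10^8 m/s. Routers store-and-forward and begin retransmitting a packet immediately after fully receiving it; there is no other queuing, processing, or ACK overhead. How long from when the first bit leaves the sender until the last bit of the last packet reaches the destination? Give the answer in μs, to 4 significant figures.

Per-hop transmission t_tx = L/R = 32000/1.69e+10 = 1.89349 μs.
Per-hop propagation t_prop = 2/210000000 = 0.00952381 μs.
Pipeline fill: first packet needs 2·t_tx to clear all hops; remaining 11 packets each add one t_tx.
Total = (2+12-1)·t_tx + 2·t_prop = 13·1.89349 + 2·0.00952381 = 24.63 μs.

24.63 μs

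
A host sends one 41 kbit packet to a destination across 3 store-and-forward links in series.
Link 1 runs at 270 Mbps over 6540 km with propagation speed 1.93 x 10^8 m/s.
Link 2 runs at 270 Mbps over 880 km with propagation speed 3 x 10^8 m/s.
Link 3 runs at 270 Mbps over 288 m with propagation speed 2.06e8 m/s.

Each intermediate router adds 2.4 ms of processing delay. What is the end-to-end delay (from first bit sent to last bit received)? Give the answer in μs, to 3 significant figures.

L = 41000 bits.
Transmission delay per hop = L/R = 41000/270000000 = 151.852 μs; 3 hops → 455.556 μs.
Propagation delays (d/s per hop): 33886, 2933.33, 1.39806 μs; sum = 36820.7 μs.
Processing at 2 router(s): 2 × 2.4 ms = 4800 μs.
End-to-end = 42100 μs.

42100 μs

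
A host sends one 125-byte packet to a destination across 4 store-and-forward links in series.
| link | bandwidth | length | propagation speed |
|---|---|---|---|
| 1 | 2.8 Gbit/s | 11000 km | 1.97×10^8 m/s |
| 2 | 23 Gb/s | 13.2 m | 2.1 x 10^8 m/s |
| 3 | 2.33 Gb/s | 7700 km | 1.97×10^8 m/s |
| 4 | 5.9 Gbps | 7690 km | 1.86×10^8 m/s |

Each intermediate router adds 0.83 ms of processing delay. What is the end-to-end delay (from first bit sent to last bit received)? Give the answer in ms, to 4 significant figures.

L = 125 × 8 = 1000 bits.
Transmission delays (L/R per hop): 0.000357143, 4.34783e-05, 0.000429185, 0.000169492 ms; sum = 0.000999297 ms.
Propagation delays (d/s per hop): 55.8376, 6.28571e-05, 39.0863, 41.3441 ms; sum = 136.268 ms.
Processing at 3 router(s): 3 × 0.83 ms = 2.49 ms.
End-to-end = 138.8 ms.

138.8 ms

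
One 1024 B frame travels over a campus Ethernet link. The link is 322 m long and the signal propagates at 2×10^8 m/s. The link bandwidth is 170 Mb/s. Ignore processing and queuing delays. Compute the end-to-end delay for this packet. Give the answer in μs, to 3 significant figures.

49.8 μs

L = 1024 × 8 = 8192 bits.
Transmission delay = L/R = 8192 / 170000000 = 48.1882 μs.
Propagation delay = d/s = 322 m / 200000000 m/s = 1.61 μs.
Total = 49.8 μs.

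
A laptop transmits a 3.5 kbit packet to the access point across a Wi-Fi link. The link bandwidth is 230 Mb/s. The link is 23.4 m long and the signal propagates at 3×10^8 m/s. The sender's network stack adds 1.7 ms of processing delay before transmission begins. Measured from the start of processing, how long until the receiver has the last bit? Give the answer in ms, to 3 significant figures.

1.72 ms

L = 3500 bits.
Transmission delay = L/R = 3500 / 230000000 = 0.0152174 ms.
Propagation delay = d/s = 23.4 m / 300000000 m/s = 7.8e-05 ms.
Plus processing delay 1.7 ms = 1.7 ms.
Total = 1.72 ms.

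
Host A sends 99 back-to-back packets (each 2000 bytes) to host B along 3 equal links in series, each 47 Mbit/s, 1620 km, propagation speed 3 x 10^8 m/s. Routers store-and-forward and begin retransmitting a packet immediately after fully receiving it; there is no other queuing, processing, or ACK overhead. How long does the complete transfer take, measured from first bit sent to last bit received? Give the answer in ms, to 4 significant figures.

50.58 ms

Per-hop transmission t_tx = L/R = 16000/47000000 = 0.340426 ms.
Per-hop propagation t_prop = 1620000/300000000 = 5.4 ms.
Pipeline fill: first packet needs 3·t_tx to clear all hops; remaining 98 packets each add one t_tx.
Total = (3+99-1)·t_tx + 3·t_prop = 101·0.340426 + 3·5.4 = 50.58 ms.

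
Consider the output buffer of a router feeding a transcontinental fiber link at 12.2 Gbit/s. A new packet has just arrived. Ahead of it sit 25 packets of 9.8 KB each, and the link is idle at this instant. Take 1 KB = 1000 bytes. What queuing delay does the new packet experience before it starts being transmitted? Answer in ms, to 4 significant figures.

Each queued packet: L/R = 78400/12200000000 = 0.00642623 ms.
25 queued → 0.160656 ms.
Queuing delay = 0.1607 ms.

0.1607 ms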